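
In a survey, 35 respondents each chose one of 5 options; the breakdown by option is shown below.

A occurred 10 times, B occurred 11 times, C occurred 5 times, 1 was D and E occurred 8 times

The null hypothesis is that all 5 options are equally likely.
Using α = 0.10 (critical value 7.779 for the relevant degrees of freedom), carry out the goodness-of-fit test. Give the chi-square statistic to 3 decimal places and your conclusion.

Expected count for each of the 5 categories: 35/5 = 7.
cat         O        E   (O−E)²/E
A          10        7     1.2857
B          11        7     2.2857
C           5        7     0.5714
D           1        7     5.1429
E           8        7     0.1429
Sum = 9.429
df = 4. Since 9.429 > 7.779, we reject H₀.

9.429; reject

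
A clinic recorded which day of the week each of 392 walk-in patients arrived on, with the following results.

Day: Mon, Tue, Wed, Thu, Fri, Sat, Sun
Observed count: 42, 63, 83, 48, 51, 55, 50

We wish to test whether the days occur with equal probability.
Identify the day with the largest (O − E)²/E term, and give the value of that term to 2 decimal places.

Expected count for each of the 7 categories: 392/7 = 56.
cat         O        E   (O−E)²/E
Mon        42       56      3.500
Tue        63       56      0.875
Wed        83       56     13.018
Thu        48       56      1.143
Fri        51       56      0.446
Sat        55       56      0.018
Sun        50       56      0.643
The largest term is for Wed: 13.02.

Wed, 13.02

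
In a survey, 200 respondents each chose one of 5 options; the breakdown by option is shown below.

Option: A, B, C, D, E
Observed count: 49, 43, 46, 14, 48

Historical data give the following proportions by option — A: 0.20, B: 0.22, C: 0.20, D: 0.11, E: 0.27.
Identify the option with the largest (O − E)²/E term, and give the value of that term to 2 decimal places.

Expected counts E_i = n·p_i: 200×0.20 = 40, 200×0.22 = 44, 200×0.20 = 40, 200×0.11 = 22, 200×0.27 = 54.
A: (49 − 40)²/40 = 81/40 = 2.025
B: (43 − 44)²/44 = 1/44 = 0.023
C: (46 − 40)²/40 = 36/40 = 0.900
D: (14 − 22)²/22 = 64/22 = 2.909
E: (48 − 54)²/54 = 36/54 = 0.667
The largest term is for D: 2.91.

D, 2.91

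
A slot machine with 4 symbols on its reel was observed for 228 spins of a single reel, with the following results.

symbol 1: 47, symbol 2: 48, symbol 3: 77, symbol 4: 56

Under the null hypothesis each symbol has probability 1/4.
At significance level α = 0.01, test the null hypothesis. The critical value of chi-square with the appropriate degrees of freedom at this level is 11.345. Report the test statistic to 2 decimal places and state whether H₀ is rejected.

Expected count for each of the 4 categories: 228/4 = 57.
χ² = (47−57)²/57 + (48−57)²/57 + (77−57)²/57 + (56−57)²/57
   = 1.754 + 1.421 + 7.018 + 0.018
Sum = 10.21
df = 3. Since 10.21 < 11.345, we do not reject H₀.

10.21; do not reject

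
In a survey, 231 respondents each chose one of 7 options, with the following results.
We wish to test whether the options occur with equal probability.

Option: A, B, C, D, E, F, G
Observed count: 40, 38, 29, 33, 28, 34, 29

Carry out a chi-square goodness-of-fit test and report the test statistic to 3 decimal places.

Under H₀ each category has probability 1/7, so each expected count is 231/7 = 33.
χ² = (40−33)²/33 + (38−33)²/33 + (29−33)²/33 + (33−33)²/33 + (28−33)²/33 + (34−33)²/33 + (29−33)²/33
   = 1.4848 + 0.7576 + 0.4848 + 0.0000 + 0.7576 + 0.0303 + 0.4848
Sum = 4.000

4.000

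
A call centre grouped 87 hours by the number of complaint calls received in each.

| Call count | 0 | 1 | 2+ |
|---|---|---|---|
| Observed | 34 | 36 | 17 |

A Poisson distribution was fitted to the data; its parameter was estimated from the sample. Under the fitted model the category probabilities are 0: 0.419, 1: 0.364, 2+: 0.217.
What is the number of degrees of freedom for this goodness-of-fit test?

There are k = 3 categories and 1 parameter estimated from the data, so df = 3 − 1 − 1 = 1.

1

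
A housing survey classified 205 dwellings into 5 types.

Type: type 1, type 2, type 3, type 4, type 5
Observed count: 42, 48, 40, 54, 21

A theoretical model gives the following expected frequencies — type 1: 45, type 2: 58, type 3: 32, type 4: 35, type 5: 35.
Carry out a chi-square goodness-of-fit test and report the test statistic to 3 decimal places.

19.838

cat         O        E   (O−E)²/E
type 1     42       45     0.2000
type 2     48       58     1.7241
type 3     40       32     2.0000
type 4     54       35    10.3143
type 5     21       35     5.6000
Sum = 19.838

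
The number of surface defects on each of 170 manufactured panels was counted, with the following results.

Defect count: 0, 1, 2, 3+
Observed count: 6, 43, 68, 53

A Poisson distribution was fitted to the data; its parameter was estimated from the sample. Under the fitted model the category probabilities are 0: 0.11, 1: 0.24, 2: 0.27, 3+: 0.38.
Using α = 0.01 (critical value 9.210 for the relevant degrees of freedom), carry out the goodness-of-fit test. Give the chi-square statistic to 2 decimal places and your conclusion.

21.47; reject

Expected counts E_i = n·p_i: 170×0.11 = 18.7, 170×0.24 = 40.8, 170×0.27 = 45.9, 170×0.38 = 64.6.
χ² = (6−18.7)²/18.7 + (43−40.8)²/40.8 + (68−45.9)²/45.9 + (53−64.6)²/64.6
   = 8.625 + 0.119 + 10.641 + 2.083
Sum = 21.47
df = 2. Since 21.47 > 9.210, we reject H₀.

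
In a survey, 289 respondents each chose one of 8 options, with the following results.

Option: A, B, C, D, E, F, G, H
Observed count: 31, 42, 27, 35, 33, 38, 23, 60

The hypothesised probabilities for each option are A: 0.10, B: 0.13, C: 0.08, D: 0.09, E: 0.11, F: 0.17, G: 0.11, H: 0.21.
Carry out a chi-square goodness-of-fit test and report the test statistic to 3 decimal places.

9.439

Expected counts E_i = n·p_i: 289×0.10 = 28.9, 289×0.13 = 37.57, 289×0.08 = 23.12, 289×0.09 = 26.01, 289×0.11 = 31.79, 289×0.17 = 49.13, 289×0.11 = 31.79, 289×0.21 = 60.69.
cat         O        E   (O−E)²/E
A          31     28.9     0.1526
B          42    37.57     0.5224
C          27    23.12     0.6511
D          35    26.01     3.1073
E          33    31.79     0.0461
F          38    49.13     2.5214
G          23    31.79     2.4305
H          60    60.69     0.0078
Sum = 9.439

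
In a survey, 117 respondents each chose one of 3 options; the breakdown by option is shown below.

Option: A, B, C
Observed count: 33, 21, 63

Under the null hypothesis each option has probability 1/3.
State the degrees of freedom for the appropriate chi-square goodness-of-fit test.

2

There are k = 3 categories and no parameters were estimated from the data, so df = 3 − 1 = 2.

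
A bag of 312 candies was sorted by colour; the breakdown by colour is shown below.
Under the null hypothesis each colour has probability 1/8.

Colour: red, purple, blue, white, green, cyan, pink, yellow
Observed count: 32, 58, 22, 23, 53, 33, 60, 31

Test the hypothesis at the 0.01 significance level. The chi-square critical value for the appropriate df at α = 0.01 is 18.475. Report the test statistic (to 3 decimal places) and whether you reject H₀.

Under H₀ each category has probability 1/8, so each expected count is 312/8 = 39.
cat         O        E   (O−E)²/E
red        32       39     1.2564
purple     58       39     9.2564
blue       22       39     7.4103
white      23       39     6.5641
green      53       39     5.0256
cyan       33       39     0.9231
pink       60       39    11.3077
yellow     31       39     1.6410
Sum = 43.385
df = 7. Since 43.385 > 18.475, we reject H₀.

43.385; reject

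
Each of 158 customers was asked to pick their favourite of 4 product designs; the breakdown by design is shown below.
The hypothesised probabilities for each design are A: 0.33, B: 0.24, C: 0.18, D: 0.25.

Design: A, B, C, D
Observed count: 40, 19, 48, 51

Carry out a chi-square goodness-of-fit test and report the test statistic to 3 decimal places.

29.067

Expected counts E_i = n·p_i: 158×0.33 = 52.14, 158×0.24 = 37.92, 158×0.18 = 28.44, 158×0.25 = 39.5.
χ² = (40−52.14)²/52.14 + (19−37.92)²/37.92 + (48−28.44)²/28.44 + (51−39.5)²/39.5
   = 2.8266 + 9.4400 + 13.4527 + 3.3481
Sum = 29.067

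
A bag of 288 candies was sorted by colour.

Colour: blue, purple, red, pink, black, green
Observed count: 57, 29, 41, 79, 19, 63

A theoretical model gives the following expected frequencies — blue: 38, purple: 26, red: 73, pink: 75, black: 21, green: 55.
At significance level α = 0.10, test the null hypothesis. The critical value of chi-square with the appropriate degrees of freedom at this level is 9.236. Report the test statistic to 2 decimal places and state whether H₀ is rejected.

25.44; reject

χ² = (57−38)²/38 + (29−26)²/26 + (41−73)²/73 + (79−75)²/75 + (19−21)²/21 + (63−55)²/55
   = 9.500 + 0.346 + 14.027 + 0.213 + 0.190 + 1.164
Sum = 25.44
df = 5. Since 25.44 > 9.236, we reject H₀.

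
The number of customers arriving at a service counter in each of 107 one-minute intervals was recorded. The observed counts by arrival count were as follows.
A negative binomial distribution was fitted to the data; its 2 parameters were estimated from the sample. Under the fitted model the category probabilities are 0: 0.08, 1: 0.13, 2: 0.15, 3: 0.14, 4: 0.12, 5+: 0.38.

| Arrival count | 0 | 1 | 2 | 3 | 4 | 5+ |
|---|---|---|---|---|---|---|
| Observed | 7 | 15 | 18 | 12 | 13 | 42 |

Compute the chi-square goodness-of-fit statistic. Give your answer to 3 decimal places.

1.246

Expected counts E_i = n·p_i: 107×0.08 = 8.56, 107×0.13 = 13.91, 107×0.15 = 16.05, 107×0.14 = 14.98, 107×0.12 = 12.84, 107×0.38 = 40.66.
0: (7 − 8.56)²/8.56 = 2.4336/8.56 = 0.2843
1: (15 − 13.91)²/13.91 = 1.1881/13.91 = 0.0854
2: (18 − 16.05)²/16.05 = 3.8025/16.05 = 0.2369
3: (12 − 14.98)²/14.98 = 8.8804/14.98 = 0.5928
4: (13 − 12.84)²/12.84 = 0.0256/12.84 = 0.0020
5+: (42 − 40.66)²/40.66 = 1.7956/40.66 = 0.0442
Sum = 1.246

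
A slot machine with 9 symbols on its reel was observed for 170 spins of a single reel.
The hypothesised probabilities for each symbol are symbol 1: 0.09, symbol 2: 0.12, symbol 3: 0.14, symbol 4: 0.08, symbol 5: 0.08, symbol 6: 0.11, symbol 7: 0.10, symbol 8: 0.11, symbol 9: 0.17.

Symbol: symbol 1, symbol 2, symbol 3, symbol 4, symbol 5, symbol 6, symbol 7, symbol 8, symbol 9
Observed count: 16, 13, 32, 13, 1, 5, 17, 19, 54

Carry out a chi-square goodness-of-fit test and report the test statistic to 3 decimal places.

Expected counts E_i = n·p_i: 170×0.09 = 15.3, 170×0.12 = 20.4, 170×0.14 = 23.8, 170×0.08 = 13.6, 170×0.08 = 13.6, 170×0.11 = 18.7, 170×0.10 = 17, 170×0.11 = 18.7, 170×0.17 = 28.9.
χ² = (16−15.3)²/15.3 + (13−20.4)²/20.4 + (32−23.8)²/23.8 + (13−13.6)²/13.6 + (1−13.6)²/13.6 + (5−18.7)²/18.7 + (17−17)²/17 + (19−18.7)²/18.7 + (54−28.9)²/28.9
   = 0.0320 + 2.6843 + 2.8252 + 0.0265 + 11.6735 + 10.0369 + 0.0000 + 0.0048 + 21.7997
Sum = 49.083

49.083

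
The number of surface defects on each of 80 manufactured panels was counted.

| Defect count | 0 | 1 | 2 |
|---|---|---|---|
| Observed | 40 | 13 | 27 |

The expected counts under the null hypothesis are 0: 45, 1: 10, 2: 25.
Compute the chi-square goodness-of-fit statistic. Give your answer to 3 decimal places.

cat         O        E   (O−E)²/E
0          40       45     0.5556
1          13       10     0.9000
2          27       25     0.1600
Sum = 1.616

1.616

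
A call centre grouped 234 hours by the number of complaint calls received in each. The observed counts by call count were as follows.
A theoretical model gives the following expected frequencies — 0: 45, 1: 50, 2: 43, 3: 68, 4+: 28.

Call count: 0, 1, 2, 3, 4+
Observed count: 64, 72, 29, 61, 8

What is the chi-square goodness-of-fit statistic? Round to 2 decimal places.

37.27

0: (64 − 45)²/45 = 361/45 = 8.022
1: (72 − 50)²/50 = 484/50 = 9.680
2: (29 − 43)²/43 = 196/43 = 4.558
3: (61 − 68)²/68 = 49/68 = 0.721
4+: (8 − 28)²/28 = 400/28 = 14.286
Sum = 37.27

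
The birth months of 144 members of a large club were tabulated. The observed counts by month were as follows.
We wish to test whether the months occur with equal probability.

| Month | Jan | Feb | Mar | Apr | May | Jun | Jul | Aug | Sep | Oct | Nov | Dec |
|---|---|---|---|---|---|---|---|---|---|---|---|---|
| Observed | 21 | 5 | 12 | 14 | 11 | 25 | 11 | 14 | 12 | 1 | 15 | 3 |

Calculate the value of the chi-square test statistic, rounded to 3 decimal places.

Under H₀ each category has probability 1/12, so each expected count is 144/12 = 12.
Jan: (21 − 12)²/12 = 81/12 = 6.7500
Feb: (5 − 12)²/12 = 49/12 = 4.0833
Mar: (12 − 12)²/12 = 0/12 = 0.0000
Apr: (14 − 12)²/12 = 4/12 = 0.3333
May: (11 − 12)²/12 = 1/12 = 0.0833
Jun: (25 − 12)²/12 = 169/12 = 14.0833
Jul: (11 − 12)²/12 = 1/12 = 0.0833
Aug: (14 − 12)²/12 = 4/12 = 0.3333
Sep: (12 − 12)²/12 = 0/12 = 0.0000
Oct: (1 − 12)²/12 = 121/12 = 10.0833
Nov: (15 − 12)²/12 = 9/12 = 0.7500
Dec: (3 − 12)²/12 = 81/12 = 6.7500
Sum = 43.333

43.333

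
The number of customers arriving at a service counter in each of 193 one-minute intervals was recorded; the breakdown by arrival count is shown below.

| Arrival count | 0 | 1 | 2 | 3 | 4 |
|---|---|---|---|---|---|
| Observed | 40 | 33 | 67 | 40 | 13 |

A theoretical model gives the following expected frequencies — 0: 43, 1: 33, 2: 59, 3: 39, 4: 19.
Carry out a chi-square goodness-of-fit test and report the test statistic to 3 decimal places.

3.214

0: (40 − 43)²/43 = 9/43 = 0.2093
1: (33 − 33)²/33 = 0/33 = 0.0000
2: (67 − 59)²/59 = 64/59 = 1.0847
3: (40 − 39)²/39 = 1/39 = 0.0256
4: (13 − 19)²/19 = 36/19 = 1.8947
Sum = 3.214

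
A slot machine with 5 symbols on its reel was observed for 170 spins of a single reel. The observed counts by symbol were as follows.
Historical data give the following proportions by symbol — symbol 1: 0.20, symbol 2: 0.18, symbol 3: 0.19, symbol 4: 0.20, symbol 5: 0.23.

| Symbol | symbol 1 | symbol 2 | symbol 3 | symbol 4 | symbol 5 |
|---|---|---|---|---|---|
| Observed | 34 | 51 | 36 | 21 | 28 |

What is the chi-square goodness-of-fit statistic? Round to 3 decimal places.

22.146

Expected counts E_i = n·p_i: 170×0.20 = 34, 170×0.18 = 30.6, 170×0.19 = 32.3, 170×0.20 = 34, 170×0.23 = 39.1.
symbol 1: (34 − 34)²/34 = 0/34 = 0.0000
symbol 2: (51 − 30.6)²/30.6 = 416.16/30.6 = 13.6000
symbol 3: (36 − 32.3)²/32.3 = 13.69/32.3 = 0.4238
symbol 4: (21 − 34)²/34 = 169/34 = 4.9706
symbol 5: (28 − 39.1)²/39.1 = 123.21/39.1 = 3.1512
Sum = 22.146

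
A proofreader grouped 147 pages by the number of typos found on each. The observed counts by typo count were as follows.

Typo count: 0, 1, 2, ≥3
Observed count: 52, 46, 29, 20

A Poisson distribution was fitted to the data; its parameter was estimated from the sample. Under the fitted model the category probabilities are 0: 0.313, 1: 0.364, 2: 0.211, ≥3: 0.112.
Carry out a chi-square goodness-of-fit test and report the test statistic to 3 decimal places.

2.724

Expected counts E_i = n·p_i: 147×0.313 = 46.011, 147×0.364 = 53.508, 147×0.211 = 31.017, 147×0.112 = 16.464.
cat         O        E   (O−E)²/E
0          52   46.011     0.7796
1          46   53.508     1.0535
2          29   31.017     0.1312
≥3         20   16.464     0.7594
Sum = 2.724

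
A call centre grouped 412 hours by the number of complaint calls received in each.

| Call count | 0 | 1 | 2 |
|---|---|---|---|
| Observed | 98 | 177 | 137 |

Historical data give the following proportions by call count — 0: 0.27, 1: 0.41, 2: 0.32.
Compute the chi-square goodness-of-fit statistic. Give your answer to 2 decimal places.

2.16

Expected counts E_i = n·p_i: 412×0.27 = 111.24, 412×0.41 = 168.92, 412×0.32 = 131.84.
cat         O        E   (O−E)²/E
0          98   111.24      1.576
1         177   168.92      0.386
2         137   131.84      0.202
Sum = 2.16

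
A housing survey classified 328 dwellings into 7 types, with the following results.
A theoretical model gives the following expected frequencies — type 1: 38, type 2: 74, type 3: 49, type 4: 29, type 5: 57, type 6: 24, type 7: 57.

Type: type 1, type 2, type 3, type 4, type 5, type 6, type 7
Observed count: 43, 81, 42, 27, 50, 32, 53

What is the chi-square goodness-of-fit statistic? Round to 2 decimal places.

6.27

type 1: (43 − 38)²/38 = 25/38 = 0.658
type 2: (81 − 74)²/74 = 49/74 = 0.662
type 3: (42 − 49)²/49 = 49/49 = 1.000
type 4: (27 − 29)²/29 = 4/29 = 0.138
type 5: (50 − 57)²/57 = 49/57 = 0.860
type 6: (32 − 24)²/24 = 64/24 = 2.667
type 7: (53 − 57)²/57 = 16/57 = 0.281
Sum = 6.27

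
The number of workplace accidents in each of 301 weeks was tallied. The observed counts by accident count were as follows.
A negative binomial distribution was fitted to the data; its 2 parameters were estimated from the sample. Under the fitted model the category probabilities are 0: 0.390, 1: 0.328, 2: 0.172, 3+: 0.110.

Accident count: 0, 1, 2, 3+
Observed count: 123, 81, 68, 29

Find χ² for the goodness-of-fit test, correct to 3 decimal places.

Expected counts E_i = n·p_i: 301×0.390 = 117.39, 301×0.328 = 98.728, 301×0.172 = 51.772, 301×0.110 = 33.11.
0: (123 − 117.39)²/117.39 = 31.4721/117.39 = 0.2681
1: (81 − 98.728)²/98.728 = 314.281984/98.728 = 3.1833
2: (68 − 51.772)²/51.772 = 263.347984/51.772 = 5.0867
3+: (29 − 33.11)²/33.11 = 16.8921/33.11 = 0.5102
Sum = 9.048

9.048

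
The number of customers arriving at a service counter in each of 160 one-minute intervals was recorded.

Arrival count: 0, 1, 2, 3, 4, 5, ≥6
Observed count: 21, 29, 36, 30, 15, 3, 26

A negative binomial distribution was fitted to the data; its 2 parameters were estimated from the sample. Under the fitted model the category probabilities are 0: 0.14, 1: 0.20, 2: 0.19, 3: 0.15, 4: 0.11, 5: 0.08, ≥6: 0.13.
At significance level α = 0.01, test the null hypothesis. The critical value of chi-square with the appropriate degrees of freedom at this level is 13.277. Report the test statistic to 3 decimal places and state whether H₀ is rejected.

12.088; do not reject

Expected counts E_i = n·p_i: 160×0.14 = 22.4, 160×0.20 = 32, 160×0.19 = 30.4, 160×0.15 = 24, 160×0.11 = 17.6, 160×0.08 = 12.8, 160×0.13 = 20.8.
cat         O        E   (O−E)²/E
0          21     22.4     0.0875
1          29       32     0.2813
2          36     30.4     1.0316
3          30       24     1.5000
4          15     17.6     0.3841
5           3     12.8     7.5031
≥6         26     20.8     1.3000
Sum = 12.088
df = 4. Since 12.088 < 13.277, we do not reject H₀.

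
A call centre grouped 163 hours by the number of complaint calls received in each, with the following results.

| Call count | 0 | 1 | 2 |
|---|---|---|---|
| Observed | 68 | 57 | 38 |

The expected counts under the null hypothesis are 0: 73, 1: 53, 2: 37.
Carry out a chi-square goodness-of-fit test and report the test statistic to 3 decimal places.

cat         O        E   (O−E)²/E
0          68       73     0.3425
1          57       53     0.3019
2          38       37     0.0270
Sum = 0.671

0.671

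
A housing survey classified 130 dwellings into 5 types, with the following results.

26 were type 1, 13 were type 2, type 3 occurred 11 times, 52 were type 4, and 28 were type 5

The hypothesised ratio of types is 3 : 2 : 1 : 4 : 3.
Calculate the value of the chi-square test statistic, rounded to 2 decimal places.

Ratio total = 13. Expected counts: 130×3/13 = 30, 130×2/13 = 20, 130×1/13 = 10, 130×4/13 = 40, 130×3/13 = 30.
χ² = (26−30)²/30 + (13−20)²/20 + (11−10)²/10 + (52−40)²/40 + (28−30)²/30
   = 0.533 + 2.450 + 0.100 + 3.600 + 0.133
Sum = 6.82

6.82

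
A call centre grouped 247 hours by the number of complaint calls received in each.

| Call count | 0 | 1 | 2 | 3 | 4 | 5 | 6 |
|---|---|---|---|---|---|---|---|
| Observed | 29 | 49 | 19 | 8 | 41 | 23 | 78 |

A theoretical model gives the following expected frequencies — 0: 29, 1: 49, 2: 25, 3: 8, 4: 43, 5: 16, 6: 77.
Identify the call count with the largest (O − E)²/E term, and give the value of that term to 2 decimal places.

0: (29 − 29)²/29 = 0/29 = 0.000
1: (49 − 49)²/49 = 0/49 = 0.000
2: (19 − 25)²/25 = 36/25 = 1.440
3: (8 − 8)²/8 = 0/8 = 0.000
4: (41 − 43)²/43 = 4/43 = 0.093
5: (23 − 16)²/16 = 49/16 = 3.063
6: (78 − 77)²/77 = 1/77 = 0.013
The largest term is for 5: 3.06.

5, 3.06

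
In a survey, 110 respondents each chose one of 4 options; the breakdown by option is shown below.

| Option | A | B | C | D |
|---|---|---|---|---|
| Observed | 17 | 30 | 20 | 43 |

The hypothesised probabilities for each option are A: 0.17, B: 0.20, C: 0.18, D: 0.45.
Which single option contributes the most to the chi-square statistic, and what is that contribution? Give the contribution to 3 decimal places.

Expected counts E_i = n·p_i: 110×0.17 = 18.7, 110×0.20 = 22, 110×0.18 = 19.8, 110×0.45 = 49.5.
χ² = (17−18.7)²/18.7 + (30−22)²/22 + (20−19.8)²/19.8 + (43−49.5)²/49.5
   = 0.1545 + 2.9091 + 0.0020 + 0.8535
The largest term is for B: 2.909.

B, 2.909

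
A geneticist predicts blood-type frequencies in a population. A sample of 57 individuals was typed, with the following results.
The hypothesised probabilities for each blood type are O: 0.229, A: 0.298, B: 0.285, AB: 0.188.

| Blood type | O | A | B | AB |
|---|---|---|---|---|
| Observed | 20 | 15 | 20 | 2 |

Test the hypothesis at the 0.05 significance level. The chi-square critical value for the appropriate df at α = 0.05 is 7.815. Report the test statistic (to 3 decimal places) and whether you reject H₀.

11.887; reject

Expected counts E_i = n·p_i: 57×0.229 = 13.053, 57×0.298 = 16.986, 57×0.285 = 16.245, 57×0.188 = 10.716.
χ² = (20−13.053)²/13.053 + (15−16.986)²/16.986 + (20−16.245)²/16.245 + (2−10.716)²/10.716
   = 3.6973 + 0.2322 + 0.8680 + 7.0893
Sum = 11.887
df = 3. Since 11.887 > 7.815, we reject H₀.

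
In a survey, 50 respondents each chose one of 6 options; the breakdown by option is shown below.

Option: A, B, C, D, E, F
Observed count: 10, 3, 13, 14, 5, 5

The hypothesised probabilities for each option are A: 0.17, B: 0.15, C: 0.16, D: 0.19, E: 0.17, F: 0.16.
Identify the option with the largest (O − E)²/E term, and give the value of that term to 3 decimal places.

C, 3.125

Expected counts E_i = n·p_i: 50×0.17 = 8.5, 50×0.15 = 7.5, 50×0.16 = 8, 50×0.19 = 9.5, 50×0.17 = 8.5, 50×0.16 = 8.
cat         O        E   (O−E)²/E
A          10      8.5     0.2647
B           3      7.5     2.7000
C          13        8     3.1250
D          14      9.5     2.1316
E           5      8.5     1.4412
F           5        8     1.1250
The largest term is for C: 3.125.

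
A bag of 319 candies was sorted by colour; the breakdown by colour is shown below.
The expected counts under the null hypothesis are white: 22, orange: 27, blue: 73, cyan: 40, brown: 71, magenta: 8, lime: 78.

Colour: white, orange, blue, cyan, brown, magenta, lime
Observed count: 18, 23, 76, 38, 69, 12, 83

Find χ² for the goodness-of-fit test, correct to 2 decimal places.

3.92

cat          O        E   (O−E)²/E
white       18       22      0.727
orange      23       27      0.593
blue        76       73      0.123
cyan        38       40      0.100
brown       69       71      0.056
magenta     12        8      2.000
lime        83       78      0.321
Sum = 3.92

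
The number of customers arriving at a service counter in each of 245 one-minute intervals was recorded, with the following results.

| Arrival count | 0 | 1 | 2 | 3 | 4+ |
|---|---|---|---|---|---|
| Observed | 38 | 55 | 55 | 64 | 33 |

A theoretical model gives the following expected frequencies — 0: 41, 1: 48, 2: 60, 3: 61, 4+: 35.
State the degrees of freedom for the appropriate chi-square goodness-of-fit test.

4

There are k = 5 categories and no parameters were estimated from the data, so df = 5 − 1 = 4.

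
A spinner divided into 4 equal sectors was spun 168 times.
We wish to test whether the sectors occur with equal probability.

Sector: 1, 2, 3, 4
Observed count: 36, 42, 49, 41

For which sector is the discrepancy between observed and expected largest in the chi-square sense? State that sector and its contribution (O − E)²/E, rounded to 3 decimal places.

3, 1.167

Under H₀ each category has probability 1/4, so each expected count is 168/4 = 42.
χ² = (36−42)²/42 + (42−42)²/42 + (49−42)²/42 + (41−42)²/42
   = 0.8571 + 0.0000 + 1.1667 + 0.0238
The largest term is for 3: 1.167.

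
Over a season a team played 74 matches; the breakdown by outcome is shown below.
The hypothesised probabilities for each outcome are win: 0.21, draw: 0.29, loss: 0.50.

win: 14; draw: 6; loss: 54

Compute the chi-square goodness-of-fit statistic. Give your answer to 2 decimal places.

Expected counts E_i = n·p_i: 74×0.21 = 15.54, 74×0.29 = 21.46, 74×0.50 = 37.
cat         O        E   (O−E)²/E
win        14    15.54      0.153
draw        6    21.46     11.138
loss       54       37      7.811
Sum = 19.10

19.10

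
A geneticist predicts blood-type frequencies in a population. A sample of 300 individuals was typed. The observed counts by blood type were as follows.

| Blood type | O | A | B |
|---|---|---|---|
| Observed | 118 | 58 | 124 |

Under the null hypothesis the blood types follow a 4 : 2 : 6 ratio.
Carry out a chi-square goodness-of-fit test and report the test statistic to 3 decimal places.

Ratio total = 12. Expected counts: 300×4/12 = 100, 300×2/12 = 50, 300×6/12 = 150.
cat         O        E   (O−E)²/E
O         118      100     3.2400
A          58       50     1.2800
B         124      150     4.5067
Sum = 9.027

9.027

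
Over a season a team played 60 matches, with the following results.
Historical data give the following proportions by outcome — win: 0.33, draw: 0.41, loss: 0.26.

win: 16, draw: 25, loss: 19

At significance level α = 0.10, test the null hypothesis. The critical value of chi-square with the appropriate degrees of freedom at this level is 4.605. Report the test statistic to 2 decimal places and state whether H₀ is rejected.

1.48; do not reject

Expected counts E_i = n·p_i: 60×0.33 = 19.8, 60×0.41 = 24.6, 60×0.26 = 15.6.
cat         O        E   (O−E)²/E
win        16     19.8      0.729
draw       25     24.6      0.007
loss       19     15.6      0.741
Sum = 1.48
df = 2. Since 1.48 < 4.605, we do not reject H₀.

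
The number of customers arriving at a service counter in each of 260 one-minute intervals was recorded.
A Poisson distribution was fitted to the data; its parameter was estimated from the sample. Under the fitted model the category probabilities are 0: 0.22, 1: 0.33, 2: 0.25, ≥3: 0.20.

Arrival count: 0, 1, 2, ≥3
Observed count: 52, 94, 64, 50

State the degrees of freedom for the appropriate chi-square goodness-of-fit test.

There are k = 4 categories and 1 parameter estimated from the data, so df = 4 − 1 − 1 = 2.

2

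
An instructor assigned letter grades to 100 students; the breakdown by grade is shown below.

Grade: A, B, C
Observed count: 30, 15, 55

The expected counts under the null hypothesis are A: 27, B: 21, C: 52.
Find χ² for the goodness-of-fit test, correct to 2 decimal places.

2.22

χ² = (30−27)²/27 + (15−21)²/21 + (55−52)²/52
   = 0.333 + 1.714 + 0.173
Sum = 2.22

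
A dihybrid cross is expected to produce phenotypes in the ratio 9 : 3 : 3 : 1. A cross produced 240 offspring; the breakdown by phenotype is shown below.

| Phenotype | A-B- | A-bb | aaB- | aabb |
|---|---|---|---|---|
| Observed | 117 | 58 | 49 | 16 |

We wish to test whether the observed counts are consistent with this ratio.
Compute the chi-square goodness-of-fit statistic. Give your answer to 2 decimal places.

Ratio total = 16. Expected counts: 240×9/16 = 135, 240×3/16 = 45, 240×3/16 = 45, 240×1/16 = 15.
χ² = (117−135)²/135 + (58−45)²/45 + (49−45)²/45 + (16−15)²/15
   = 2.400 + 3.756 + 0.356 + 0.067
Sum = 6.58

6.58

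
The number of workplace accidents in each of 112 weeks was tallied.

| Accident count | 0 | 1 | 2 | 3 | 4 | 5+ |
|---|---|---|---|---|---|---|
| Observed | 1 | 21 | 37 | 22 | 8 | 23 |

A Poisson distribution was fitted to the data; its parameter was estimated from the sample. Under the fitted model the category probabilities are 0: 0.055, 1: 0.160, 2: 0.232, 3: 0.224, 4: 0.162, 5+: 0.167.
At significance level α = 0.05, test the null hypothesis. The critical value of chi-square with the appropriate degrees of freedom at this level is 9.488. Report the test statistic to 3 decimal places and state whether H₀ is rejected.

Expected counts E_i = n·p_i: 112×0.055 = 6.16, 112×0.160 = 17.92, 112×0.232 = 25.984, 112×0.224 = 25.088, 112×0.162 = 18.144, 112×0.167 = 18.704.
cat         O        E   (O−E)²/E
0           1     6.16     4.3223
1          21    17.92     0.5294
2          37   25.984     4.6703
3          22   25.088     0.3801
4           8   18.144     5.6713
5+         23   18.704     0.9867
Sum = 16.560
df = 4. Since 16.560 > 9.488, we reject H₀.

16.560; reject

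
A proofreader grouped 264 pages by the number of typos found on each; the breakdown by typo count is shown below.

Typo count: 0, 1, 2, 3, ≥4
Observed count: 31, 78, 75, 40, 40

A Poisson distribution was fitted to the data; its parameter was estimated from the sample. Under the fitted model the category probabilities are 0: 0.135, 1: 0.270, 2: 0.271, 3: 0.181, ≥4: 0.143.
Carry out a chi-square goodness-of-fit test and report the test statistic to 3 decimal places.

2.806

Expected counts E_i = n·p_i: 264×0.135 = 35.64, 264×0.270 = 71.28, 264×0.271 = 71.544, 264×0.181 = 47.784, 264×0.143 = 37.752.
cat         O        E   (O−E)²/E
0          31    35.64     0.6041
1          78    71.28     0.6335
2          75   71.544     0.1669
3          40   47.784     1.2680
≥4         40   37.752     0.1339
Sum = 2.806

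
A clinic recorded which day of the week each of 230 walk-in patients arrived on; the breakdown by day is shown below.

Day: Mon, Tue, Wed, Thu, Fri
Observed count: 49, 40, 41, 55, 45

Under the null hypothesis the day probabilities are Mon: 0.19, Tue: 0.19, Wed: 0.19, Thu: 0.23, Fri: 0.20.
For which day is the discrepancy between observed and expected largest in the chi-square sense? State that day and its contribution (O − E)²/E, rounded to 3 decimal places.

Mon, 0.643

Expected counts E_i = n·p_i: 230×0.19 = 43.7, 230×0.19 = 43.7, 230×0.19 = 43.7, 230×0.23 = 52.9, 230×0.20 = 46.
Mon: (49 − 43.7)²/43.7 = 28.09/43.7 = 0.6428
Tue: (40 − 43.7)²/43.7 = 13.69/43.7 = 0.3133
Wed: (41 − 43.7)²/43.7 = 7.29/43.7 = 0.1668
Thu: (55 − 52.9)²/52.9 = 4.41/52.9 = 0.0834
Fri: (45 − 46)²/46 = 1/46 = 0.0217
The largest term is for Mon: 0.643.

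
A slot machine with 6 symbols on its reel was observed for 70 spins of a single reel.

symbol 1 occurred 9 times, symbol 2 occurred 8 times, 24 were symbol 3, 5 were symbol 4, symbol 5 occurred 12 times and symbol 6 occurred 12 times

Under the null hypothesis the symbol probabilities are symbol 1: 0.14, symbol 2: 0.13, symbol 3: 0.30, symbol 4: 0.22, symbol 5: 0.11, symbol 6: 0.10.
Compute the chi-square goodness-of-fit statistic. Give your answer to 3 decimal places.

13.623

Expected counts E_i = n·p_i: 70×0.14 = 9.8, 70×0.13 = 9.1, 70×0.30 = 21, 70×0.22 = 15.4, 70×0.11 = 7.7, 70×0.10 = 7.
χ² = (9−9.8)²/9.8 + (8−9.1)²/9.1 + (24−21)²/21 + (5−15.4)²/15.4 + (12−7.7)²/7.7 + (12−7)²/7
   = 0.0653 + 0.1330 + 0.4286 + 7.0234 + 2.4013 + 3.5714
Sum = 13.623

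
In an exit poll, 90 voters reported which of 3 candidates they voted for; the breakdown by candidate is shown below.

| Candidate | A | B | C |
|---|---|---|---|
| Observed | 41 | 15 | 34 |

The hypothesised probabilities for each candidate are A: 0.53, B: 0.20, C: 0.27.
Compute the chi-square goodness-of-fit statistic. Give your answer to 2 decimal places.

Expected counts E_i = n·p_i: 90×0.53 = 47.7, 90×0.20 = 18, 90×0.27 = 24.3.
χ² = (41−47.7)²/47.7 + (15−18)²/18 + (34−24.3)²/24.3
   = 0.941 + 0.500 + 3.872
Sum = 5.31

5.31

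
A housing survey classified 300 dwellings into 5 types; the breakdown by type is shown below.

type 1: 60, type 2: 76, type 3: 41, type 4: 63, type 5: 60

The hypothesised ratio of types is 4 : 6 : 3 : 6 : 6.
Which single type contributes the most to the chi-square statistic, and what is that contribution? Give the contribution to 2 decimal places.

type 1, 3.00

Ratio total = 25. Expected counts: 300×4/25 = 48, 300×6/25 = 72, 300×3/25 = 36, 300×6/25 = 72, 300×6/25 = 72.
cat         O        E   (O−E)²/E
type 1     60       48      3.000
type 2     76       72      0.222
type 3     41       36      0.694
type 4     63       72      1.125
type 5     60       72      2.000
The largest term is for type 1: 3.00.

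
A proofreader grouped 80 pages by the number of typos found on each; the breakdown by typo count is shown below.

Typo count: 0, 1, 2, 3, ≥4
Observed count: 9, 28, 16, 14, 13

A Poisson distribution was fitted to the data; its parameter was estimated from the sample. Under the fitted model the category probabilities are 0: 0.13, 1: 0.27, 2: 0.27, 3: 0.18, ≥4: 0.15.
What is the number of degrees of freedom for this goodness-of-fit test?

3

There are k = 5 categories and 1 parameter estimated from the data, so df = 5 − 1 − 1 = 3.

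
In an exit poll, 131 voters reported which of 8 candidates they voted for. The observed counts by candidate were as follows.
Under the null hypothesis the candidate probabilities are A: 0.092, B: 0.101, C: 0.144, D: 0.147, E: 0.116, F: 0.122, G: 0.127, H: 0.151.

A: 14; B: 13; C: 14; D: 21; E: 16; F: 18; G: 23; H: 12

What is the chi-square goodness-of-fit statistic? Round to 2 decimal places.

Expected counts E_i = n·p_i: 131×0.092 = 12.052, 131×0.101 = 13.231, 131×0.144 = 18.864, 131×0.147 = 19.257, 131×0.116 = 15.196, 131×0.122 = 15.982, 131×0.127 = 16.637, 131×0.151 = 19.781.
cat         O        E   (O−E)²/E
A          14   12.052      0.315
B          13   13.231      0.004
C          14   18.864      1.254
D          21   19.257      0.158
E          16   15.196      0.043
F          18   15.982      0.255
G          23   16.637      2.434
H          12   19.781      3.061
Sum = 7.52

7.52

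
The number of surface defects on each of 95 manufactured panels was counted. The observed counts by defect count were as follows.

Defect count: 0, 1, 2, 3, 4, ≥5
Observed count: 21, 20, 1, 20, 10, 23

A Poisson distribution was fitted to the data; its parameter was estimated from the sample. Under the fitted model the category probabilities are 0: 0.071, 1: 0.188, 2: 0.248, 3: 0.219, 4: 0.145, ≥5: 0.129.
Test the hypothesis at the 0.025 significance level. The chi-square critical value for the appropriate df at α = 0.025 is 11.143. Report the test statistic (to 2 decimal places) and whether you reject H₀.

62.47; reject

Expected counts E_i = n·p_i: 95×0.071 = 6.745, 95×0.188 = 17.86, 95×0.248 = 23.56, 95×0.219 = 20.805, 95×0.145 = 13.775, 95×0.129 = 12.255.
χ² = (21−6.745)²/6.745 + (20−17.86)²/17.86 + (1−23.56)²/23.56 + (20−20.805)²/20.805 + (10−13.775)²/13.775 + (23−12.255)²/12.255
   = 30.127 + 0.256 + 21.602 + 0.031 + 1.035 + 9.421
Sum = 62.47
df = 4. Since 62.47 > 11.143, we reject H₀.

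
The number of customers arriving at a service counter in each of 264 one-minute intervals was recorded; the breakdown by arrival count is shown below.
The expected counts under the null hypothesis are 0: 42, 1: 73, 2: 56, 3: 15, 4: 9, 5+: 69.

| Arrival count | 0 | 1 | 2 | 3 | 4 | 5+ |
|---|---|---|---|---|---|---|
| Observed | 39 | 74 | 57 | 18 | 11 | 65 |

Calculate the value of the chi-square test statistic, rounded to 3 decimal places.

χ² = (39−42)²/42 + (74−73)²/73 + (57−56)²/56 + (18−15)²/15 + (11−9)²/9 + (65−69)²/69
   = 0.2143 + 0.0137 + 0.0179 + 0.6000 + 0.4444 + 0.2319
Sum = 1.522

1.522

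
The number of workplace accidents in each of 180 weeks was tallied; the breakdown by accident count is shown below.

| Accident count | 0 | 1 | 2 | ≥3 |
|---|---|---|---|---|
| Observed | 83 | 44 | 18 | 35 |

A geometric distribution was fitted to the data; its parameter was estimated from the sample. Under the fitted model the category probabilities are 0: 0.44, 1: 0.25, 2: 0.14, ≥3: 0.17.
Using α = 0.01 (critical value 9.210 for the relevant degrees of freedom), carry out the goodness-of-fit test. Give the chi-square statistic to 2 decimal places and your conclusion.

Expected counts E_i = n·p_i: 180×0.44 = 79.2, 180×0.25 = 45, 180×0.14 = 25.2, 180×0.17 = 30.6.
χ² = (83−79.2)²/79.2 + (44−45)²/45 + (18−25.2)²/25.2 + (35−30.6)²/30.6
   = 0.182 + 0.022 + 2.057 + 0.633
Sum = 2.89
df = 2. Since 2.89 < 9.210, we do not reject H₀.

2.89; do not reject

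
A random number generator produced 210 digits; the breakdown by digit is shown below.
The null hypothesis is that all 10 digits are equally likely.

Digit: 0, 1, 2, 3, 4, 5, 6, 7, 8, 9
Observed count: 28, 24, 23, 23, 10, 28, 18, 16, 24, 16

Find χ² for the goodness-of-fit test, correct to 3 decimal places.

14.476

Under H₀ each category has probability 1/10, so each expected count is 210/10 = 21.
χ² = (28−21)²/21 + (24−21)²/21 + (23−21)²/21 + (23−21)²/21 + (10−21)²/21 + (28−21)²/21 + (18−21)²/21 + (16−21)²/21 + (24−21)²/21 + (16−21)²/21
   = 2.3333 + 0.4286 + 0.1905 + 0.1905 + 5.7619 + 2.3333 + 0.4286 + 1.1905 + 0.4286 + 1.1905
Sum = 14.476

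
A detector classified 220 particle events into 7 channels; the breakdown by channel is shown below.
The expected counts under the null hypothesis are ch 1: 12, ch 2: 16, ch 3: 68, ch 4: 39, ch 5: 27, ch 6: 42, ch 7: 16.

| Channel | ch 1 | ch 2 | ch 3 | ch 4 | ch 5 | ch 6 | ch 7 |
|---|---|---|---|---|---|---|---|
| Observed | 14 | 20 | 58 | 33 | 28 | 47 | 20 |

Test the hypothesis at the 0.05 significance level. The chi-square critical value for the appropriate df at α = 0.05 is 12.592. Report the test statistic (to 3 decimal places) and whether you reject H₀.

cat         O        E   (O−E)²/E
ch 1       14       12     0.3333
ch 2       20       16     1.0000
ch 3       58       68     1.4706
ch 4       33       39     0.9231
ch 5       28       27     0.0370
ch 6       47       42     0.5952
ch 7       20       16     1.0000
Sum = 5.359
df = 6. Since 5.359 < 12.592, we do not reject H₀.

5.359; do not reject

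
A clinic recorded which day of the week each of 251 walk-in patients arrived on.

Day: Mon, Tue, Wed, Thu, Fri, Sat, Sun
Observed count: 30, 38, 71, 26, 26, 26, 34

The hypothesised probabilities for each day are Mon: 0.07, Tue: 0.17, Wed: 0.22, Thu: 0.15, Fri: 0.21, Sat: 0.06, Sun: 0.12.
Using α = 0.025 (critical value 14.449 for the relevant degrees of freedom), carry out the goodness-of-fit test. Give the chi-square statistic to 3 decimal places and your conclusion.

39.401; reject

Expected counts E_i = n·p_i: 251×0.07 = 17.57, 251×0.17 = 42.67, 251×0.22 = 55.22, 251×0.15 = 37.65, 251×0.21 = 52.71, 251×0.06 = 15.06, 251×0.12 = 30.12.
χ² = (30−17.57)²/17.57 + (38−42.67)²/42.67 + (71−55.22)²/55.22 + (26−37.65)²/37.65 + (26−52.71)²/52.71 + (26−15.06)²/15.06 + (34−30.12)²/30.12
   = 8.7937 + 0.5111 + 4.5094 + 3.6048 + 13.5349 + 7.9471 + 0.4998
Sum = 39.401
df = 6. Since 39.401 > 14.449, we reject H₀.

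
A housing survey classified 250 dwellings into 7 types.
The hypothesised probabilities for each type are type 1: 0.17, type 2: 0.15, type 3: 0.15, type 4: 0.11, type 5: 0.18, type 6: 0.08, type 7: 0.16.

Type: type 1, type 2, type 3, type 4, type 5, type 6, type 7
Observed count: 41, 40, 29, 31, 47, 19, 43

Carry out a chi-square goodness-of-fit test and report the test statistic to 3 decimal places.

2.956

Expected counts E_i = n·p_i: 250×0.17 = 42.5, 250×0.15 = 37.5, 250×0.15 = 37.5, 250×0.11 = 27.5, 250×0.18 = 45, 250×0.08 = 20, 250×0.16 = 40.
χ² = (41−42.5)²/42.5 + (40−37.5)²/37.5 + (29−37.5)²/37.5 + (31−27.5)²/27.5 + (47−45)²/45 + (19−20)²/20 + (43−40)²/40
   = 0.0529 + 0.1667 + 1.9267 + 0.4455 + 0.0889 + 0.0500 + 0.2250
Sum = 2.956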